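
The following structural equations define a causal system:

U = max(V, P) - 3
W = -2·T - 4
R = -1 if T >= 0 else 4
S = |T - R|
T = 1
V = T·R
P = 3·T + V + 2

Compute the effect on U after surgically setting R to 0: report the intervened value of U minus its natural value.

1

Under do(R=0), the mechanism R = -1 if T >= 0 else 4 is discarded; R is fixed at 0.
V = T·R  [with T=1, R=0]  = 0
P = 3·T + V + 2  [with T=1, V=0]  = 5
U = max(V, P) - 3  [with V=0, P=5]  = 2
Without intervention: R = -1 if T >= 0 else 4  [with T=1]  = -1; V = T·R  [with T=1, R=-1]  = -1; P = 3·T + V + 2  [with T=1, V=-1]  = 4; U = max(V, P) - 3  [with V=-1, P=4]  = 1.
Change = 2 − 1 = 1.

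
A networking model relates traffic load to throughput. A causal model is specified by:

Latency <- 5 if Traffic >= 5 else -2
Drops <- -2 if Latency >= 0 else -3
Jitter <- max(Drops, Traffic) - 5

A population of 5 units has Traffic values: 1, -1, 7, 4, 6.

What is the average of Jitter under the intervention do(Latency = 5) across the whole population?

Under do(Latency=5), Latency's equation is replaced by Latency=5 for every unit. Per-unit Jitter: -4, -6, 2, -1, 1. Mean = -1.6.

-1.6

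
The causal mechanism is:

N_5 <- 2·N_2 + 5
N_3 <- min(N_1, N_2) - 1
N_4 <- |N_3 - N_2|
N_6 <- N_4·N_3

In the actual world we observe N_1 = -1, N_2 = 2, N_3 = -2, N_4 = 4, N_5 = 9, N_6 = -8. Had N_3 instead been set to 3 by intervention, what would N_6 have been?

The intervention breaks the incoming arrows to N_3: N_3 <- min(N_1, N_2) - 1 no longer applies, and N_3 = 3.
N_4 = |N_3 - N_2|  [with N_3=3, N_2=2]  = 1
N_6 = N_4·N_3  [with N_4=1, N_3=3]  = 3

3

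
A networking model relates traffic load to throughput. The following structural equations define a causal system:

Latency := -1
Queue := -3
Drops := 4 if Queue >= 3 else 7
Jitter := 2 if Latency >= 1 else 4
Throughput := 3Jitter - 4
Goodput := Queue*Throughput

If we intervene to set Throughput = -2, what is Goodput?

6

The intervention breaks the incoming arrows to Throughput: Throughput := 3Jitter - 4 no longer applies, and Throughput = -2.
Goodput = Queue*Throughput  [with Queue=-3, Throughput=-2]  = 6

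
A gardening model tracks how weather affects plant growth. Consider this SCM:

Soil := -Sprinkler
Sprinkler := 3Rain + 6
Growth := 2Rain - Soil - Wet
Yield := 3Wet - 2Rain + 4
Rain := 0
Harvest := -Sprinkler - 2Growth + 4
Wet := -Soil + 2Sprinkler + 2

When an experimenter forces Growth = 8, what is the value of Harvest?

Under do(Growth=8), the mechanism Growth := 2Rain - Soil - Wet is discarded; Growth is fixed at 8.
Sprinkler = 3Rain + 6  [with Rain=0]  = 6
Harvest = -Sprinkler - 2Growth + 4  [with Sprinkler=6, Growth=8]  = -18

-18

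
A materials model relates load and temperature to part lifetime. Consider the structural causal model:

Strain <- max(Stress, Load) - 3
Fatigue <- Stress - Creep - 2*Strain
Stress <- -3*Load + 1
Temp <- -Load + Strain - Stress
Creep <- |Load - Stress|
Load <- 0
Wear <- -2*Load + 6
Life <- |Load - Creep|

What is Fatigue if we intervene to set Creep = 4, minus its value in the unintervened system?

-3

Under do(Creep=4), the mechanism Creep <- |Load - Stress| is discarded; Creep is fixed at 4.
Stress = -3*Load + 1  [with Load=0]  = 1
Strain = max(Stress, Load) - 3  [with Stress=1, Load=0]  = -2
Fatigue = Stress - Creep - 2*Strain  [with Stress=1, Creep=4, Strain=-2]  = 1
Without intervention: Stress = -3*Load + 1  [with Load=0]  = 1; Strain = max(Stress, Load) - 3  [with Stress=1, Load=0]  = -2; Creep = |Load - Stress|  [with Load=0, Stress=1]  = 1; Fatigue = Stress - Creep - 2*Strain  [with Stress=1, Creep=1, Strain=-2]  = 4.
Change = 1 − 4 = -3.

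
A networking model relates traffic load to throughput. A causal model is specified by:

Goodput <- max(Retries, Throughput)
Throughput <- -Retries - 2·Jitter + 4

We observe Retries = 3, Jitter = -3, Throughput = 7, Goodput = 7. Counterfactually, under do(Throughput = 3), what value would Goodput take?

3

The intervention breaks the incoming arrows to Throughput: Throughput <- -Retries - 2·Jitter + 4 no longer applies, and Throughput = 3.
Goodput = max(Retries, Throughput)  [with Retries=3, Throughput=3]  = 3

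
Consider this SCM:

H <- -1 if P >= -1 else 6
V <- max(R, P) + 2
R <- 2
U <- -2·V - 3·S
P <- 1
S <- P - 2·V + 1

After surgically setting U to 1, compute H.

The intervention breaks the incoming arrows to U: U <- -2·V - 3·S no longer applies, and U = 1.
Since H is not a descendant of the intervened variable, it is unaffected.
H = -1 if P >= -1 else 6  [with P=1]  = -1

-1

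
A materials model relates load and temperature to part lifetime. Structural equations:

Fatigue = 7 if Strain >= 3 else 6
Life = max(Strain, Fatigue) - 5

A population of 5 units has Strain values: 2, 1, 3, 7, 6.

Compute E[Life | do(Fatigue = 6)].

1.2

Under do(Fatigue=6), Fatigue's equation is replaced by Fatigue=6 for every unit. Per-unit Life: 1, 1, 1, 2, 1. Mean = 1.2.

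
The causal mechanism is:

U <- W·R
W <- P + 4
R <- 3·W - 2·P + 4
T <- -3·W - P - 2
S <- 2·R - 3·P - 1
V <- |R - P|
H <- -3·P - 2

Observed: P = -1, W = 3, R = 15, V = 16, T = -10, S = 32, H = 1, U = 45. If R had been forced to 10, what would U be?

The intervention breaks the incoming arrows to R: R <- 3·W - 2·P + 4 no longer applies, and R = 10.
W = P + 4  [with P=-1]  = 3
U = W·R  [with W=3, R=10]  = 30

30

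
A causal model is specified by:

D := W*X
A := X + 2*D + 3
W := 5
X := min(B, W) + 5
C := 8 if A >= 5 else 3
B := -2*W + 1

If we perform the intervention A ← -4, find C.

3

The intervention breaks the incoming arrows to A: A := X + 2*D + 3 no longer applies, and A = -4.
C = 8 if A >= 5 else 3  [with A=-4]  = 3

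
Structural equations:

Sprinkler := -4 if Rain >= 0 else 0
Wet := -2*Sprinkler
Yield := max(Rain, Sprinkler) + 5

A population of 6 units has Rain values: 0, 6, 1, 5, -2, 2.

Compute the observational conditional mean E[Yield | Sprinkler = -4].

E[Yield|Sprinkler=-4] averages over only the 5 units with Sprinkler=-4 (Rain = 0, 6, 1, 5, 2): Yield = 5, 11, 6, 10, 7, mean 7.8.

7.8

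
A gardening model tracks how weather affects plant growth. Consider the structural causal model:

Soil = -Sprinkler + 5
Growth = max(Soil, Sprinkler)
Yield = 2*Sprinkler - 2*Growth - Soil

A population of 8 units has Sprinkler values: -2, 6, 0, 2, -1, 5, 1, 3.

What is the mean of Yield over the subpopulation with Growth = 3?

-3.5

Conditioning on Growth=3 selects the 2 unit(s) with Sprinkler ∈ {2, 3}. Their Yield values: -5, -2. Mean = -3.5.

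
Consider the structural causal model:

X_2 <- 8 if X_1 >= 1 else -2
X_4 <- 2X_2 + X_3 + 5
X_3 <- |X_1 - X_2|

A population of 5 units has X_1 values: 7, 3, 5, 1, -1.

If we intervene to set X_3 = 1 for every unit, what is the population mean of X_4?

Every unit gets X_3=1 under the intervention. X_4 values become 22, 22, 22, 22, 2; E[X_4|do(X_3=1)] = 18.

18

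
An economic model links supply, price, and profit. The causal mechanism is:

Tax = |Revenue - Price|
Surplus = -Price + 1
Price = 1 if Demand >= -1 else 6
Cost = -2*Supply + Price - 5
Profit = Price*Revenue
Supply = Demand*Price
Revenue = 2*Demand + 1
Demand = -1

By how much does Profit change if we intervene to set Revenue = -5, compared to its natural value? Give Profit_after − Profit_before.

-4

Under do(Revenue=-5), the mechanism Revenue = 2*Demand + 1 is discarded; Revenue is fixed at -5.
Price = 1 if Demand >= -1 else 6  [with Demand=-1]  = 1
Profit = Price*Revenue  [with Price=1, Revenue=-5]  = -5
Without intervention: Price = 1 if Demand >= -1 else 6  [with Demand=-1]  = 1; Revenue = 2*Demand + 1  [with Demand=-1]  = -1; Profit = Price*Revenue  [with Price=1, Revenue=-1]  = -1.
Change = -5 − (-1) = -4.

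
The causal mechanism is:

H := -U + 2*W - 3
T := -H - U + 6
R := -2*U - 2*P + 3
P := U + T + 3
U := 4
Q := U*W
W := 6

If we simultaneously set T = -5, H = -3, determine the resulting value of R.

-9

Setting T = -5, H = -3 by intervention discards those variables' equations.
P = U + T + 3  [with U=4, T=-5]  = 2
R = -2*U - 2*P + 3  [with U=4, P=2]  = -9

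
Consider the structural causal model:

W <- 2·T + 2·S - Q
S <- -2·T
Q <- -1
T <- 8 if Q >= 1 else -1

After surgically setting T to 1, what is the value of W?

-1

Under do(T=1), the mechanism T <- 8 if Q >= 1 else -1 is discarded; T is fixed at 1.
S = -2·T  [with T=1]  = -2
W = 2·T + 2·S - Q  [with T=1, S=-2, Q=-1]  = -1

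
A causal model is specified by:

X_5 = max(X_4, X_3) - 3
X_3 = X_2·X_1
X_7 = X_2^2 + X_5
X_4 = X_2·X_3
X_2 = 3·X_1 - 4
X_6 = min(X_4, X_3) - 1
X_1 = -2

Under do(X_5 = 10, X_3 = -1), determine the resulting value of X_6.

-2

The joint intervention fixes X_5 = 10, X_3 = -1, removing each variable's own equation.
X_2 = 3·X_1 - 4  [with X_1=-2]  = -10
X_4 = X_2·X_3  [with X_2=-10, X_3=-1]  = 10
X_6 = min(X_4, X_3) - 1  [with X_4=10, X_3=-1]  = -2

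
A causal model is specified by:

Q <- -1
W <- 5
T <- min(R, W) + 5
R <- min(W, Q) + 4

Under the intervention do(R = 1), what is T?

6

The intervention breaks the incoming arrows to R: R <- min(W, Q) + 4 no longer applies, and R = 1.
T = min(R, W) + 5  [with R=1, W=5]  = 6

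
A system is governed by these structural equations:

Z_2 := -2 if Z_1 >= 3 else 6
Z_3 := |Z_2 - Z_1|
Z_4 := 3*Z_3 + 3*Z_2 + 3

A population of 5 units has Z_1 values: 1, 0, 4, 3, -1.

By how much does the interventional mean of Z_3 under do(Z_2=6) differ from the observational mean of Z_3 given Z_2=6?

Every unit gets Z_2=6 under the intervention. Z_3 values become 5, 6, 2, 3, 7; E[Z_3|do(Z_2=6)] = 4.6.
Conditioning on Z_2=6 selects the 3 unit(s) with Z_1 ∈ {1, 0, -1}. Their Z_3 values: 5, 6, 7. Mean = 6.
Difference = 4.6 − 6 = -1.4.

-1.4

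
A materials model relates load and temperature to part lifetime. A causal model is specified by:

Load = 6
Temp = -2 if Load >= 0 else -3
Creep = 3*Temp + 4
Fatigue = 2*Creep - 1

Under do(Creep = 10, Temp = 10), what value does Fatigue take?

The joint intervention fixes Creep = 10, Temp = 10, removing each variable's own equation.
Fatigue = 2*Creep - 1  [with Creep=10]  = 19

19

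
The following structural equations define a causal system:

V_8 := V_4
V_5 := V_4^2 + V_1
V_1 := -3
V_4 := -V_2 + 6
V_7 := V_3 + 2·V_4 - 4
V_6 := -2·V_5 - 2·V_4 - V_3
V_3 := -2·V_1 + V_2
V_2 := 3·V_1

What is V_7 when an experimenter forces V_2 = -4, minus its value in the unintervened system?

-5

Under do(V_2=-4), the mechanism V_2 := 3·V_1 is discarded; V_2 is fixed at -4.
V_3 = -2·V_1 + V_2  [with V_1=-3, V_2=-4]  = 2
V_4 = -V_2 + 6  [with V_2=-4]  = 10
V_7 = V_3 + 2·V_4 - 4  [with V_3=2, V_4=10]  = 18
Without intervention: V_2 = 3·V_1  [with V_1=-3]  = -9; V_3 = -2·V_1 + V_2  [with V_1=-3, V_2=-9]  = -3; V_4 = -V_2 + 6  [with V_2=-9]  = 15; V_7 = V_3 + 2·V_4 - 4  [with V_3=-3, V_4=15]  = 23.
Change = 18 − 23 = -5.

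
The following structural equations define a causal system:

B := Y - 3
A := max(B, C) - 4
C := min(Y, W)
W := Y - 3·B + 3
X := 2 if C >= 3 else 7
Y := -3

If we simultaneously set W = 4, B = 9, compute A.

5

Setting W = 4, B = 9 by intervention discards those variables' equations.
C = min(Y, W)  [with Y=-3, W=4]  = -3
A = max(B, C) - 4  [with B=9, C=-3]  = 5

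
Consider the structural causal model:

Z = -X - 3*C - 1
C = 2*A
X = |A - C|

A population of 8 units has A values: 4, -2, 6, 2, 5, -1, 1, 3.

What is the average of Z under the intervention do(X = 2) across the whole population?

do(X=2) breaks X's dependence on A. With X=2 fixed, Z across the units is -27, 9, -39, -15, -33, 3, -9, -21, mean -16.5.

-16.5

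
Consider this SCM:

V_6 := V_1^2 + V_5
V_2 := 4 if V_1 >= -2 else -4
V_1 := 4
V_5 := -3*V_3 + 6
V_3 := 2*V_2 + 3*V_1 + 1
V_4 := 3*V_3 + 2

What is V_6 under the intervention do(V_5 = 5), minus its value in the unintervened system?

The intervention breaks the incoming arrows to V_5: V_5 := -3*V_3 + 6 no longer applies, and V_5 = 5.
V_6 = V_1^2 + V_5  [with V_1=4, V_5=5]  = 21
Without intervention: V_2 = 4 if V_1 >= -2 else -4  [with V_1=4]  = 4; V_3 = 2*V_2 + 3*V_1 + 1  [with V_2=4, V_1=4]  = 21; V_5 = -3*V_3 + 6  [with V_3=21]  = -57; V_6 = V_1^2 + V_5  [with V_1=4, V_5=-57]  = -41.
Change = 21 − (-41) = 62.

62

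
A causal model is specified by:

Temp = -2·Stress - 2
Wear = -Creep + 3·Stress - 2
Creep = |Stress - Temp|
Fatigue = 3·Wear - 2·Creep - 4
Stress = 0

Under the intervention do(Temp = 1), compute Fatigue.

do(Temp=1) replaces the equation Temp = -2·Stress - 2 with the constant Temp = 1.
Creep = |Stress - Temp|  [with Stress=0, Temp=1]  = 1
Wear = -Creep + 3·Stress - 2  [with Creep=1, Stress=0]  = -3
Fatigue = 3·Wear - 2·Creep - 4  [with Wear=-3, Creep=1]  = -15

-15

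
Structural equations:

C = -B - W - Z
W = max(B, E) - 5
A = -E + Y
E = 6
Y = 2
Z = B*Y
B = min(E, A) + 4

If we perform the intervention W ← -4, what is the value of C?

4

Under do(W=-4), the mechanism W = max(B, E) - 5 is discarded; W is fixed at -4.
A = -E + Y  [with E=6, Y=2]  = -4
B = min(E, A) + 4  [with E=6, A=-4]  = 0
Z = B*Y  [with B=0, Y=2]  = 0
C = -B - W - Z  [with B=0, W=-4, Z=0]  = 4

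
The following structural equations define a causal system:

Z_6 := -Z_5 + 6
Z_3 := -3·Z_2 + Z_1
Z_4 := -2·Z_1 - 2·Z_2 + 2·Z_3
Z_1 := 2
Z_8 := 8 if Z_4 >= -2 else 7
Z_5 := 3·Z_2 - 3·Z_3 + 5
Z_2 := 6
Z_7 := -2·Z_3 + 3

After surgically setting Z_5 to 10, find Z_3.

do(Z_5=10) replaces the equation Z_5 := 3·Z_2 - 3·Z_3 + 5 with the constant Z_5 = 10.
Z_3 is not downstream of the intervention, so its value is determined by the original equations.
Z_3 = -3·Z_2 + Z_1  [with Z_2=6, Z_1=2]  = -16

-16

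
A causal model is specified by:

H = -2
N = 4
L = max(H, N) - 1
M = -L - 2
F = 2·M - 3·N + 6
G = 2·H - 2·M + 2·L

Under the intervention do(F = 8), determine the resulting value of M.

The intervention breaks the incoming arrows to F: F = 2·M - 3·N + 6 no longer applies, and F = 8.
Since M is not a descendant of the intervened variable, it is unaffected.
L = max(H, N) - 1  [with H=-2, N=4]  = 3
M = -L - 2  [with L=3]  = -5

-5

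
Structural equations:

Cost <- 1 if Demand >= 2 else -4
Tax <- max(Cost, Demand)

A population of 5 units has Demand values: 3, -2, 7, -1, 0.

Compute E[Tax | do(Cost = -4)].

Under do(Cost=-4), Cost's equation is replaced by Cost=-4 for every unit. Per-unit Tax: 3, -2, 7, -1, 0. Mean = 1.4.

1.4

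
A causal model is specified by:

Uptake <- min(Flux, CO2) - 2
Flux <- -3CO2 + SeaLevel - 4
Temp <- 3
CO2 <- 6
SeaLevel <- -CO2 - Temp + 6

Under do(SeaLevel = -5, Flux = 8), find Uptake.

Setting SeaLevel = -5, Flux = 8 by intervention discards those variables' equations.
Uptake = min(Flux, CO2) - 2  [with Flux=8, CO2=6]  = 4

4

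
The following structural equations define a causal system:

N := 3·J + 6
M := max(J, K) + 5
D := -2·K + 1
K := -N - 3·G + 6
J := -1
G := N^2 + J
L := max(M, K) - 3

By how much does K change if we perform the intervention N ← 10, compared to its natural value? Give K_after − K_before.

Under do(N=10), the mechanism N := 3·J + 6 is discarded; N is fixed at 10.
G = N^2 + J  [with N=10, J=-1]  = 99
K = -N - 3·G + 6  [with N=10, G=99]  = -301
Without intervention: N = 3·J + 6  [with J=-1]  = 3; G = N^2 + J  [with N=3, J=-1]  = 8; K = -N - 3·G + 6  [with N=3, G=8]  = -21.
Change = -301 − (-21) = -280.

-280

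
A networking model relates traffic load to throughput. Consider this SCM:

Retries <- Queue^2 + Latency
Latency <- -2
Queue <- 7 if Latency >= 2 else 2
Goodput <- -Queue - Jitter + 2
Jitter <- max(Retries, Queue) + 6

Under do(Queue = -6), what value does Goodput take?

-32

do(Queue=-6) replaces the equation Queue <- 7 if Latency >= 2 else 2 with the constant Queue = -6.
Retries = Queue^2 + Latency  [with Queue=-6, Latency=-2]  = 34
Jitter = max(Retries, Queue) + 6  [with Retries=34, Queue=-6]  = 40
Goodput = -Queue - Jitter + 2  [with Queue=-6, Jitter=40]  = -32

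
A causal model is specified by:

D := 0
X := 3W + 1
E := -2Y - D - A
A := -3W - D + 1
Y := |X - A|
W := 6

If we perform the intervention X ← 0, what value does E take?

Under do(X=0), the mechanism X := 3W + 1 is discarded; X is fixed at 0.
A = -3W - D + 1  [with W=6, D=0]  = -17
Y = |X - A|  [with X=0, A=-17]  = 17
E = -2Y - D - A  [with Y=17, D=0, A=-17]  = -17

-17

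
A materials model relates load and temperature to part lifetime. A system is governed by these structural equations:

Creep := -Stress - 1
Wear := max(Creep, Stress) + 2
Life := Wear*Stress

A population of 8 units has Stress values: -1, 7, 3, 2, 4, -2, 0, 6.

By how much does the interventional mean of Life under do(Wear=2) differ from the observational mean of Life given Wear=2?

5.75

Every unit gets Wear=2 under the intervention. Life values become -2, 14, 6, 4, 8, -4, 0, 12; E[Life|do(Wear=2)] = 4.75.
Observing Wear=2 restricts to units where Wear's equation naturally yields 2: Stress ∈ {-1, 0}. In that subpopulation Life = -2, 0, mean -1.
Difference = 4.75 − (-1) = 5.75.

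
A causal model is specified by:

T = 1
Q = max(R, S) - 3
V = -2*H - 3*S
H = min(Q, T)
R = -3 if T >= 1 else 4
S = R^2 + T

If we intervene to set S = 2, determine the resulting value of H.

do(S=2) replaces the equation S = R^2 + T with the constant S = 2.
R = -3 if T >= 1 else 4  [with T=1]  = -3
Q = max(R, S) - 3  [with R=-3, S=2]  = -1
H = min(Q, T)  [with Q=-1, T=1]  = -1

-1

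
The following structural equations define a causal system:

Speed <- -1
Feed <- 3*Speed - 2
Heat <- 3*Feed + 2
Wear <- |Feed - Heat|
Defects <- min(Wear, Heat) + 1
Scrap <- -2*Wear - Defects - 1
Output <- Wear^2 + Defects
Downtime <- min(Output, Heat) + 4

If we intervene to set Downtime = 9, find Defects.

-12

do(Downtime=9) replaces the equation Downtime <- min(Output, Heat) + 4 with the constant Downtime = 9.
Defects is not downstream of the intervention, so its value is determined by the original equations.
Feed = 3*Speed - 2  [with Speed=-1]  = -5
Heat = 3*Feed + 2  [with Feed=-5]  = -13
Wear = |Feed - Heat|  [with Feed=-5, Heat=-13]  = 8
Defects = min(Wear, Heat) + 1  [with Wear=8, Heat=-13]  = -12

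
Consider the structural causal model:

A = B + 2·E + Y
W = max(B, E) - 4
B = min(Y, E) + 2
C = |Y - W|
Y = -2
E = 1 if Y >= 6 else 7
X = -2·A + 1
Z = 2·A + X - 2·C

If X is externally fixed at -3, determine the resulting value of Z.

11

do(X=-3) replaces the equation X = -2·A + 1 with the constant X = -3.
E = 1 if Y >= 6 else 7  [with Y=-2]  = 7
B = min(Y, E) + 2  [with Y=-2, E=7]  = 0
A = B + 2·E + Y  [with B=0, E=7, Y=-2]  = 12
W = max(B, E) - 4  [with B=0, E=7]  = 3
C = |Y - W|  [with Y=-2, W=3]  = 5
Z = 2·A + X - 2·C  [with A=12, X=-3, C=5]  = 11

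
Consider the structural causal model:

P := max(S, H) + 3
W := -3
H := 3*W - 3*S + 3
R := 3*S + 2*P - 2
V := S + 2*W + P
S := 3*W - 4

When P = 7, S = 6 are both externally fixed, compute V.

The joint intervention fixes P = 7, S = 6, removing each variable's own equation.
V = S + 2*W + P  [with S=6, W=-3, P=7]  = 7

7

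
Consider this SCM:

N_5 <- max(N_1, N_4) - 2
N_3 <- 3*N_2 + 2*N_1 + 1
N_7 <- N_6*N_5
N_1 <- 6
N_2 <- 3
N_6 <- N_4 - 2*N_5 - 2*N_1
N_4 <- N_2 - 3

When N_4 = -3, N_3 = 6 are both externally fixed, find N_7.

The joint intervention fixes N_4 = -3, N_3 = 6, removing each variable's own equation.
N_5 = max(N_1, N_4) - 2  [with N_1=6, N_4=-3]  = 4
N_6 = N_4 - 2*N_5 - 2*N_1  [with N_4=-3, N_5=4, N_1=6]  = -23
N_7 = N_6*N_5  [with N_6=-23, N_5=4]  = -92

-92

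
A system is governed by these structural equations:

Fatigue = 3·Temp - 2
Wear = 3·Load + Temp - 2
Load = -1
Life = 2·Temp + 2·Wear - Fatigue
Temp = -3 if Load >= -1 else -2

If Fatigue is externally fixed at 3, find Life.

-25

Intervening sets Fatigue = 3 and removes its equation (Fatigue = 3·Temp - 2).
Temp = -3 if Load >= -1 else -2  [with Load=-1]  = -3
Wear = 3·Load + Temp - 2  [with Load=-1, Temp=-3]  = -8
Life = 2·Temp + 2·Wear - Fatigue  [with Temp=-3, Wear=-8, Fatigue=3]  = -25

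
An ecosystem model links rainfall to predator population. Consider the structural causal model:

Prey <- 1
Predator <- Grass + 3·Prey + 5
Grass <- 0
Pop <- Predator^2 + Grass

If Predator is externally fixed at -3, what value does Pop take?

9

The intervention breaks the incoming arrows to Predator: Predator <- Grass + 3·Prey + 5 no longer applies, and Predator = -3.
Pop = Predator^2 + Grass  [with Predator=-3, Grass=0]  = 9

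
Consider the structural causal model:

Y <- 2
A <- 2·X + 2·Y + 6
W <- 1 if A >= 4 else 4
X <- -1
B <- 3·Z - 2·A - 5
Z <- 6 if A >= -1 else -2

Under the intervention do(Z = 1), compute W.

1

Under do(Z=1), the mechanism Z <- 6 if A >= -1 else -2 is discarded; Z is fixed at 1.
Since W is not a descendant of the intervened variable, it is unaffected.
A = 2·X + 2·Y + 6  [with X=-1, Y=2]  = 8
W = 1 if A >= 4 else 4  [with A=8]  = 1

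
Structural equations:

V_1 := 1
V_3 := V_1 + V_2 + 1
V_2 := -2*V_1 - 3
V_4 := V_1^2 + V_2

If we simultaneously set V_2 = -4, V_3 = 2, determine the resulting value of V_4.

Setting V_2 = -4, V_3 = 2 by intervention discards those variables' equations.
V_4 = V_1^2 + V_2  [with V_1=1, V_2=-4]  = -3

-3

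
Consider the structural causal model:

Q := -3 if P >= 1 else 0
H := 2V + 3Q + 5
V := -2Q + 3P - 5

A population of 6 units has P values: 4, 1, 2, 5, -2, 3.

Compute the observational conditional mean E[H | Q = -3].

Observing Q=-3 restricts to units where Q's equation naturally yields -3: P ∈ {4, 1, 2, 5, 3}. In that subpopulation H = 22, 4, 10, 28, 16, mean 16.

16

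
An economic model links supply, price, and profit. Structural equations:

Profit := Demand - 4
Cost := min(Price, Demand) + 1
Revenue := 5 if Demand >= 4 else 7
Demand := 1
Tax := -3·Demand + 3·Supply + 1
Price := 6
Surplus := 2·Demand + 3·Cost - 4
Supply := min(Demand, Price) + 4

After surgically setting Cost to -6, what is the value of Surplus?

-20

do(Cost=-6) replaces the equation Cost := min(Price, Demand) + 1 with the constant Cost = -6.
Surplus = 2·Demand + 3·Cost - 4  [with Demand=1, Cost=-6]  = -20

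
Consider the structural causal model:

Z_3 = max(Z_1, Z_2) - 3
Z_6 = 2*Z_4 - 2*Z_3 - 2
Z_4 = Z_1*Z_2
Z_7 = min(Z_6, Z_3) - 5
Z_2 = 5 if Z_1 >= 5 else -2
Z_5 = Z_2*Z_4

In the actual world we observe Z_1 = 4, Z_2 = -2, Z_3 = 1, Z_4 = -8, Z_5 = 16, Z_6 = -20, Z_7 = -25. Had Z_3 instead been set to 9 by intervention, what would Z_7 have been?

-41

The intervention breaks the incoming arrows to Z_3: Z_3 = max(Z_1, Z_2) - 3 no longer applies, and Z_3 = 9.
Z_2 = 5 if Z_1 >= 5 else -2  [with Z_1=4]  = -2
Z_4 = Z_1*Z_2  [with Z_1=4, Z_2=-2]  = -8
Z_6 = 2*Z_4 - 2*Z_3 - 2  [with Z_4=-8, Z_3=9]  = -36
Z_7 = min(Z_6, Z_3) - 5  [with Z_6=-36, Z_3=9]  = -41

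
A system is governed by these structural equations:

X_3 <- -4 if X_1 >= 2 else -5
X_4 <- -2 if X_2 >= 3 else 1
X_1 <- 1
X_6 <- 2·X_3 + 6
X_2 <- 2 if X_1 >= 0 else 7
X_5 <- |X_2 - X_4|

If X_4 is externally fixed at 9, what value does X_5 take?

7

Intervening sets X_4 = 9 and removes its equation (X_4 <- -2 if X_2 >= 3 else 1).
X_2 = 2 if X_1 >= 0 else 7  [with X_1=1]  = 2
X_5 = |X_2 - X_4|  [with X_2=2, X_4=9]  = 7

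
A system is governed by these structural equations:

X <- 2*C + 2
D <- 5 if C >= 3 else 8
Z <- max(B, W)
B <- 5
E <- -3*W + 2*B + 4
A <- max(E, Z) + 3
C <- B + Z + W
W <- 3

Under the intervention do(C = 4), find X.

Under do(C=4), the mechanism C <- B + Z + W is discarded; C is fixed at 4.
X = 2*C + 2  [with C=4]  = 10

10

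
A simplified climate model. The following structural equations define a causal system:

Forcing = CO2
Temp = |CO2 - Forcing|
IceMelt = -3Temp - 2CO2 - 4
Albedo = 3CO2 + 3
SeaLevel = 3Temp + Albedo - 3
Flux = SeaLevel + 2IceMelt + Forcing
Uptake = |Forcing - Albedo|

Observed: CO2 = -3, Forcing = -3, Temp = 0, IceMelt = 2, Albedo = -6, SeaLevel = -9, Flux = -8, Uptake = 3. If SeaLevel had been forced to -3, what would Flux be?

Intervening sets SeaLevel = -3 and removes its equation (SeaLevel = 3Temp + Albedo - 3).
Forcing = CO2  [with CO2=-3]  = -3
Temp = |CO2 - Forcing|  [with CO2=-3, Forcing=-3]  = 0
IceMelt = -3Temp - 2CO2 - 4  [with Temp=0, CO2=-3]  = 2
Flux = SeaLevel + 2IceMelt + Forcing  [with SeaLevel=-3, IceMelt=2, Forcing=-3]  = -2

-2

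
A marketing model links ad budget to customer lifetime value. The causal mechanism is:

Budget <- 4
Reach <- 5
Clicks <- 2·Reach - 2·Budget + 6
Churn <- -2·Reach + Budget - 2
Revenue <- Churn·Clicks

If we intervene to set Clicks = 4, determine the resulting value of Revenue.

-32

do(Clicks=4) replaces the equation Clicks <- 2·Reach - 2·Budget + 6 with the constant Clicks = 4.
Churn = -2·Reach + Budget - 2  [with Reach=5, Budget=4]  = -8
Revenue = Churn·Clicks  [with Churn=-8, Clicks=4]  = -32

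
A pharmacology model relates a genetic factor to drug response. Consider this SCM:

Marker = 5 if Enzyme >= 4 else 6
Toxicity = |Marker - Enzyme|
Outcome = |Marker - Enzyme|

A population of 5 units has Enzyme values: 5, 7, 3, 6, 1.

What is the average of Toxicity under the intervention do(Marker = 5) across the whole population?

Every unit gets Marker=5 under the intervention. Toxicity values become 0, 2, 2, 1, 4; E[Toxicity|do(Marker=5)] = 1.8.

1.8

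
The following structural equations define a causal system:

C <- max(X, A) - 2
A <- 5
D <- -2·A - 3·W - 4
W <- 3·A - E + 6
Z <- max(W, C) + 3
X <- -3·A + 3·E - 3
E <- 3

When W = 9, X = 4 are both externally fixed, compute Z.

Under do(W = 9, X = 4), each intervened variable's structural equation is replaced by its fixed value.
C = max(X, A) - 2  [with X=4, A=5]  = 3
Z = max(W, C) + 3  [with W=9, C=3]  = 12

12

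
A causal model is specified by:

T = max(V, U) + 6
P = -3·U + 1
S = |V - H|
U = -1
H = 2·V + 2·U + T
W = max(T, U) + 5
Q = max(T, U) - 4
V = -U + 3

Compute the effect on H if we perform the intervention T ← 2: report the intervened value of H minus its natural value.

-8

The intervention breaks the incoming arrows to T: T = max(V, U) + 6 no longer applies, and T = 2.
V = -U + 3  [with U=-1]  = 4
H = 2·V + 2·U + T  [with V=4, U=-1, T=2]  = 8
Without intervention: V = -U + 3  [with U=-1]  = 4; T = max(V, U) + 6  [with V=4, U=-1]  = 10; H = 2·V + 2·U + T  [with V=4, U=-1, T=10]  = 16.
Change = 8 − 16 = -8.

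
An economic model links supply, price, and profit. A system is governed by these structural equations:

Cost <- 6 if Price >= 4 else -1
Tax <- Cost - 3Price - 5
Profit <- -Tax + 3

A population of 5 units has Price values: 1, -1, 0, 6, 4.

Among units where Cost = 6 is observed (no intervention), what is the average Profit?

17

Observing Cost=6 restricts to units where Cost's equation naturally yields 6: Price ∈ {6, 4}. In that subpopulation Profit = 20, 14, mean 17.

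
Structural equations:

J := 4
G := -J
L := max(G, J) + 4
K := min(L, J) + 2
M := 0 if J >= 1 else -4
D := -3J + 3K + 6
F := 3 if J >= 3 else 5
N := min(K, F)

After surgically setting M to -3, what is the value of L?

do(M=-3) replaces the equation M := 0 if J >= 1 else -4 with the constant M = -3.
L is not downstream of the intervention, so its value is determined by the original equations.
G = -J  [with J=4]  = -4
L = max(G, J) + 4  [with G=-4, J=4]  = 8

8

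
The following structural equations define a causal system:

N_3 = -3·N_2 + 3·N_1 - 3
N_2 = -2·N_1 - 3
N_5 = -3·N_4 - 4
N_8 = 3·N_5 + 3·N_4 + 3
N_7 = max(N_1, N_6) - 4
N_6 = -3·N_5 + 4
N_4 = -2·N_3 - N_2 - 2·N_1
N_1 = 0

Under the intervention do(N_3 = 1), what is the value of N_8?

The intervention breaks the incoming arrows to N_3: N_3 = -3·N_2 + 3·N_1 - 3 no longer applies, and N_3 = 1.
N_2 = -2·N_1 - 3  [with N_1=0]  = -3
N_4 = -2·N_3 - N_2 - 2·N_1  [with N_3=1, N_2=-3, N_1=0]  = 1
N_5 = -3·N_4 - 4  [with N_4=1]  = -7
N_8 = 3·N_5 + 3·N_4 + 3  [with N_5=-7, N_4=1]  = -15

-15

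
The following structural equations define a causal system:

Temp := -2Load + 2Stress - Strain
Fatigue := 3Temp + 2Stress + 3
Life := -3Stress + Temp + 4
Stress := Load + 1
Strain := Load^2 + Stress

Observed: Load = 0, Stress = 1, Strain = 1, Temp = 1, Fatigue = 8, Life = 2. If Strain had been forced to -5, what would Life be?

The intervention breaks the incoming arrows to Strain: Strain := Load^2 + Stress no longer applies, and Strain = -5.
Stress = Load + 1  [with Load=0]  = 1
Temp = -2Load + 2Stress - Strain  [with Load=0, Stress=1, Strain=-5]  = 7
Life = -3Stress + Temp + 4  [with Stress=1, Temp=7]  = 8

8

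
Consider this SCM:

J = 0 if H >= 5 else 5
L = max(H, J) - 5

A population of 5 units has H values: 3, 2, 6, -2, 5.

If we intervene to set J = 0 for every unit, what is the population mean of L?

do(J=0) breaks J's dependence on H. With J=0 fixed, L across the units is -2, -3, 1, -5, 0, mean -1.8.

-1.8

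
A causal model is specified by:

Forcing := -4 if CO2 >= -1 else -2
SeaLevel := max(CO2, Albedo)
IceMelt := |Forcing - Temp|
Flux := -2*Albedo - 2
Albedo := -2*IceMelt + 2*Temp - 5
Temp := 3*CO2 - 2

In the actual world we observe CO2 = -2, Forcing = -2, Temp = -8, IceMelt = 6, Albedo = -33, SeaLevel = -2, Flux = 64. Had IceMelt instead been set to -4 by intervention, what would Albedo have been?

Intervening sets IceMelt = -4 and removes its equation (IceMelt := |Forcing - Temp|).
Temp = 3*CO2 - 2  [with CO2=-2]  = -8
Albedo = -2*IceMelt + 2*Temp - 5  [with IceMelt=-4, Temp=-8]  = -13

-13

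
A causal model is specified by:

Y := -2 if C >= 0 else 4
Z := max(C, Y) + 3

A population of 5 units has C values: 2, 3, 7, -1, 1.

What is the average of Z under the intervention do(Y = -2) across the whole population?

5.4

Every unit gets Y=-2 under the intervention. Z values become 5, 6, 10, 2, 4; E[Z|do(Y=-2)] = 5.4.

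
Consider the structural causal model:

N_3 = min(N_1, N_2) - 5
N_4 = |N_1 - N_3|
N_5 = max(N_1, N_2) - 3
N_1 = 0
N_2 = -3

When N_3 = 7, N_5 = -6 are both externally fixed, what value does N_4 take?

The joint intervention fixes N_3 = 7, N_5 = -6, removing each variable's own equation.
N_4 = |N_1 - N_3|  [with N_1=0, N_3=7]  = 7

7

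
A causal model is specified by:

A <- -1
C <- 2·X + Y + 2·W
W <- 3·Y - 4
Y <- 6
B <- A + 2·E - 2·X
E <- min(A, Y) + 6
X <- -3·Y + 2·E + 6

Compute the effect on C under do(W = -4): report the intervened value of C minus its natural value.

The intervention breaks the incoming arrows to W: W <- 3·Y - 4 no longer applies, and W = -4.
E = min(A, Y) + 6  [with A=-1, Y=6]  = 5
X = -3·Y + 2·E + 6  [with Y=6, E=5]  = -2
C = 2·X + Y + 2·W  [with X=-2, Y=6, W=-4]  = -6
Without intervention: W = 3·Y - 4  [with Y=6]  = 14; E = min(A, Y) + 6  [with A=-1, Y=6]  = 5; X = -3·Y + 2·E + 6  [with Y=6, E=5]  = -2; C = 2·X + Y + 2·W  [with X=-2, Y=6, W=14]  = 30.
Change = -6 − 30 = -36.

-36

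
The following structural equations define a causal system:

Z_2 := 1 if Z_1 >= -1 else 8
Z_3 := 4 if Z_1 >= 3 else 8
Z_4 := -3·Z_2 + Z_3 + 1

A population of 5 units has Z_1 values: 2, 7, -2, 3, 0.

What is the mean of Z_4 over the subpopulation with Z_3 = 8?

Observing Z_3=8 restricts to units where Z_3's equation naturally yields 8: Z_1 ∈ {2, -2, 0}. In that subpopulation Z_4 = 6, -15, 6, mean -1.

-1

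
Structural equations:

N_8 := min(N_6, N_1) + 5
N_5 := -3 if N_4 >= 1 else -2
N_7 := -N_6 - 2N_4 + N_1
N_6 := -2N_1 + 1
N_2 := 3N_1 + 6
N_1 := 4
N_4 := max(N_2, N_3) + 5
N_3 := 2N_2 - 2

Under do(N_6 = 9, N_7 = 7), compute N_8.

9

The joint intervention fixes N_6 = 9, N_7 = 7, removing each variable's own equation.
N_8 = min(N_6, N_1) + 5  [with N_6=9, N_1=4]  = 9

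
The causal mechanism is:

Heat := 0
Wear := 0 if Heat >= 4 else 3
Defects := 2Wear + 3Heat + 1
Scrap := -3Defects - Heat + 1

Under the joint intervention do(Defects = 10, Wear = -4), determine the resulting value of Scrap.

-29

The joint intervention fixes Defects = 10, Wear = -4, removing each variable's own equation.
Scrap = -3Defects - Heat + 1  [with Defects=10, Heat=0]  = -29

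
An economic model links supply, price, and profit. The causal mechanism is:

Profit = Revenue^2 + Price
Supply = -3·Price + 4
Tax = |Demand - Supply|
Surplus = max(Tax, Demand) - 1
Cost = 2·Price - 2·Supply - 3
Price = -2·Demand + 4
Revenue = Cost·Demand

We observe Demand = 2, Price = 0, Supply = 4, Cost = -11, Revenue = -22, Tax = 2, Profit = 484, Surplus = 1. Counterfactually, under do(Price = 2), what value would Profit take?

Under do(Price=2), the mechanism Price = -2·Demand + 4 is discarded; Price is fixed at 2.
Supply = -3·Price + 4  [with Price=2]  = -2
Cost = 2·Price - 2·Supply - 3  [with Price=2, Supply=-2]  = 5
Revenue = Cost·Demand  [with Cost=5, Demand=2]  = 10
Profit = Revenue^2 + Price  [with Revenue=10, Price=2]  = 102

102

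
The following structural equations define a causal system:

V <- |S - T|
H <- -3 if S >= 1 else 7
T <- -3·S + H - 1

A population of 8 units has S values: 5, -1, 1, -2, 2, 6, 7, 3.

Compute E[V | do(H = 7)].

11

Every unit gets H=7 under the intervention. V values become 14, 10, 2, 14, 2, 18, 22, 6; E[V|do(H=7)] = 11.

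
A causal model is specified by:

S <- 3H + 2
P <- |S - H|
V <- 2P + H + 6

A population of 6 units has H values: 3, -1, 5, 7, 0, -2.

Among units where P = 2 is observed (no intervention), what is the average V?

Conditioning on P=2 selects the 2 unit(s) with H ∈ {0, -2}. Their V values: 10, 8. Mean = 9.

9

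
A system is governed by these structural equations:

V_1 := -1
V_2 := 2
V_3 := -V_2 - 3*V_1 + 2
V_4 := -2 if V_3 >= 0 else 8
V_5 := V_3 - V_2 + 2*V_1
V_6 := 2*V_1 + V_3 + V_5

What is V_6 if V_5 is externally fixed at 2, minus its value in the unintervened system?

3

The intervention breaks the incoming arrows to V_5: V_5 := V_3 - V_2 + 2*V_1 no longer applies, and V_5 = 2.
V_3 = -V_2 - 3*V_1 + 2  [with V_2=2, V_1=-1]  = 3
V_6 = 2*V_1 + V_3 + V_5  [with V_1=-1, V_3=3, V_5=2]  = 3
Without intervention: V_3 = -V_2 - 3*V_1 + 2  [with V_2=2, V_1=-1]  = 3; V_5 = V_3 - V_2 + 2*V_1  [with V_3=3, V_2=2, V_1=-1]  = -1; V_6 = 2*V_1 + V_3 + V_5  [with V_1=-1, V_3=3, V_5=-1]  = 0.
Change = 3 − 0 = 3.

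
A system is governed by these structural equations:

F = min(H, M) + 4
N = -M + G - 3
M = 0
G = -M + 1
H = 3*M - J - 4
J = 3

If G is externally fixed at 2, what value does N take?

-1

The intervention breaks the incoming arrows to G: G = -M + 1 no longer applies, and G = 2.
N = -M + G - 3  [with M=0, G=2]  = -1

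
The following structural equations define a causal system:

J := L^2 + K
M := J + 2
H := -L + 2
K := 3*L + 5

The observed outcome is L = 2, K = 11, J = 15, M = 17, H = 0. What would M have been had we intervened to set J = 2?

The intervention breaks the incoming arrows to J: J := L^2 + K no longer applies, and J = 2.
M = J + 2  [with J=2]  = 4

4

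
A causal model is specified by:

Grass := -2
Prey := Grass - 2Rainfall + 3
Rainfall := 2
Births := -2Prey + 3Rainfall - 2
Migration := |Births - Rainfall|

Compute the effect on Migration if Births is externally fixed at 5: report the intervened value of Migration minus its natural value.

-5

Intervening sets Births = 5 and removes its equation (Births := -2Prey + 3Rainfall - 2).
Migration = |Births - Rainfall|  [with Births=5, Rainfall=2]  = 3
Without intervention: Prey = Grass - 2Rainfall + 3  [with Grass=-2, Rainfall=2]  = -3; Births = -2Prey + 3Rainfall - 2  [with Prey=-3, Rainfall=2]  = 10; Migration = |Births - Rainfall|  [with Births=10, Rainfall=2]  = 8.
Change = 3 − 8 = -5.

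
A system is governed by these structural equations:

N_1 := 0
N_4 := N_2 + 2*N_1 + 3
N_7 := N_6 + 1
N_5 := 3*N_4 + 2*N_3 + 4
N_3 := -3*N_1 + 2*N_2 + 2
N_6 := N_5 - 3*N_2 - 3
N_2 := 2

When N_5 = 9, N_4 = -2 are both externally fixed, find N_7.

Setting N_5 = 9, N_4 = -2 by intervention discards those variables' equations.
N_6 = N_5 - 3*N_2 - 3  [with N_5=9, N_2=2]  = 0
N_7 = N_6 + 1  [with N_6=0]  = 1

1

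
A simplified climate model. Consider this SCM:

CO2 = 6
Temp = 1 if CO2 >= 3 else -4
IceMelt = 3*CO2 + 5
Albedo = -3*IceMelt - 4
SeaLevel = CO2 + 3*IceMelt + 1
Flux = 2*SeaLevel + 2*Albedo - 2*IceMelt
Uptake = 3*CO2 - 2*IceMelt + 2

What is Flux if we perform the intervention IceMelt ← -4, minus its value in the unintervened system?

54

The intervention breaks the incoming arrows to IceMelt: IceMelt = 3*CO2 + 5 no longer applies, and IceMelt = -4.
Albedo = -3*IceMelt - 4  [with IceMelt=-4]  = 8
SeaLevel = CO2 + 3*IceMelt + 1  [with CO2=6, IceMelt=-4]  = -5
Flux = 2*SeaLevel + 2*Albedo - 2*IceMelt  [with SeaLevel=-5, Albedo=8, IceMelt=-4]  = 14
Without intervention: IceMelt = 3*CO2 + 5  [with CO2=6]  = 23; Albedo = -3*IceMelt - 4  [with IceMelt=23]  = -73; SeaLevel = CO2 + 3*IceMelt + 1  [with CO2=6, IceMelt=23]  = 76; Flux = 2*SeaLevel + 2*Albedo - 2*IceMelt  [with SeaLevel=76, Albedo=-73, IceMelt=23]  = -40.
Change = 14 − (-40) = 54.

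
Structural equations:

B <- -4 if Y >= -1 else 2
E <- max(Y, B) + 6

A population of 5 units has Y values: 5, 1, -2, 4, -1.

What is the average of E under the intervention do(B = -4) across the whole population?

do(B=-4) breaks B's dependence on Y. With B=-4 fixed, E across the units is 11, 7, 4, 10, 5, mean 7.4.

7.4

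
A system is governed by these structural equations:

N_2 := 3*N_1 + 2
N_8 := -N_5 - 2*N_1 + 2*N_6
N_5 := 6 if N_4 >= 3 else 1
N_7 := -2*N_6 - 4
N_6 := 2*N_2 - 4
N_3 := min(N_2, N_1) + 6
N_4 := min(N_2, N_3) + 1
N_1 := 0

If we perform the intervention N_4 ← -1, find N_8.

-1

do(N_4=-1) replaces the equation N_4 := min(N_2, N_3) + 1 with the constant N_4 = -1.
N_2 = 3*N_1 + 2  [with N_1=0]  = 2
N_5 = 6 if N_4 >= 3 else 1  [with N_4=-1]  = 1
N_6 = 2*N_2 - 4  [with N_2=2]  = 0
N_8 = -N_5 - 2*N_1 + 2*N_6  [with N_5=1, N_1=0, N_6=0]  = -1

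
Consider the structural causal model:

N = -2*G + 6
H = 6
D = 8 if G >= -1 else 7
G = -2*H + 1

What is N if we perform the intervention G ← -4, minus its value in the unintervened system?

-14

Under do(G=-4), the mechanism G = -2*H + 1 is discarded; G is fixed at -4.
N = -2*G + 6  [with G=-4]  = 14
Without intervention: G = -2*H + 1  [with H=6]  = -11; N = -2*G + 6  [with G=-11]  = 28.
Change = 14 − 28 = -14.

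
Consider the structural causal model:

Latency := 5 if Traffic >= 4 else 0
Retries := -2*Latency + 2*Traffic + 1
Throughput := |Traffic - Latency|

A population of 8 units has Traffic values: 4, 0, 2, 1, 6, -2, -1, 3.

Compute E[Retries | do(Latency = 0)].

The intervention sets Latency=0 in all 8 units regardless of Traffic. Recomputing Retries per unit gives 9, 1, 5, 3, 13, -3, -1, 7; average 4.25.

4.25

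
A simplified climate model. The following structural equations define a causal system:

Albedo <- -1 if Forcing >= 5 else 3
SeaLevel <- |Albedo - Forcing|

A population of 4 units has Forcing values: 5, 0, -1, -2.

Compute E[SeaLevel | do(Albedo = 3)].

Every unit gets Albedo=3 under the intervention. SeaLevel values become 2, 3, 4, 5; E[SeaLevel|do(Albedo=3)] = 3.5.

3.5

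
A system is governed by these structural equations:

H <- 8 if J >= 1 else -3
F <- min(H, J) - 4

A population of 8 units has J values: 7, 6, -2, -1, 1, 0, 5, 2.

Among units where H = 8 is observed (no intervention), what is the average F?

E[F|H=8] averages over only the 5 units with H=8 (J = 7, 6, 1, 5, 2): F = 3, 2, -3, 1, -2, mean 0.2.

0.2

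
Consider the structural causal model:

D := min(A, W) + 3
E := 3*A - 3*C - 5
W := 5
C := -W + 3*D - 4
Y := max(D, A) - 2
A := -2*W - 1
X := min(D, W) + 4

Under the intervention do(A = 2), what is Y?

3

Under do(A=2), the mechanism A := -2*W - 1 is discarded; A is fixed at 2.
D = min(A, W) + 3  [with A=2, W=5]  = 5
Y = max(D, A) - 2  [with D=5, A=2]  = 3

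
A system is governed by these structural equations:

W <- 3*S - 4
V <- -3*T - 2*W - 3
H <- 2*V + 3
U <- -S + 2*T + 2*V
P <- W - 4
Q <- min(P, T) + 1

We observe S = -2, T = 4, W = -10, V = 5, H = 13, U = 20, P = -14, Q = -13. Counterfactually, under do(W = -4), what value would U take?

The intervention breaks the incoming arrows to W: W <- 3*S - 4 no longer applies, and W = -4.
V = -3*T - 2*W - 3  [with T=4, W=-4]  = -7
U = -S + 2*T + 2*V  [with S=-2, T=4, V=-7]  = -4

-4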